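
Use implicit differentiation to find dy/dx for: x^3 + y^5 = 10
Apply d/dx to both sides, remembering that y depends on x. Each occurrence of y therefore brings in a y' = dy/dx via the chain rule.

With F(x, y) equal to the left-hand side minus the right, differentiate F term by term:
  d/dx[x^3] = 3x^2
  d/dx[y^5] = 5y^4·y'
  d/dx[-10] = 0
Adding these up, d/dx[F] = 0 becomes
  (3x^2) + (5y^4)·y' = 0,
so isolating y',
  dy/dx = -(3x^2)/(5y^4) = -3x^2/(5y^4)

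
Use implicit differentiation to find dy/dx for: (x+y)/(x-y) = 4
Differentiate both sides with respect to x, treating y as y(x). By the chain rule, any term containing y contributes a factor of y' = dy/dx when we differentiate it.

Move every term to one side and write the relation as F(x, y) = 0. Term by term,
  d/dx[(x + y)/(x - y)] = (y' + 1)/(x - y) + (x + y)(y' - 1)/(x - y)^2
  d/dx[-4] = 0

The pieces without y' make up ∂F/∂x and the coefficient of y' is ∂F/∂y:
  ∂F/∂x = 1/(x - y) - (x + y)/(x - y)^2,
  ∂F/∂y = 1/(x - y) + (x + y)/(x - y)^2.

Since d/dx[F] = ∂F/∂x + (∂F/∂y)·y' = 0, solve for y':
  (∂F/∂y)·y' = -∂F/∂x
  dy/dx = -(∂F/∂x)/(∂F/∂y) = -(1/(x - y) - (x + y)/(x - y)^2)/(1/(x - y) + (x + y)/(x - y)^2)
        = -(-2y/(x - y)^2)/(2x/(x - y)^2) = y/x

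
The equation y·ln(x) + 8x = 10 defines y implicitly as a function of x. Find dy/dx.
Take d/dx of both sides. Since y is implicitly a function of x, the chain rule attaches a y' = dy/dx factor whenever we differentiate through y.

Set F(x, y) = (left side) − (right side), so the curve is F = 0. Differentiating each term of F:
  d/dx[8x] = 8
  d/dx[y·ln(x)] = y'·ln(x) + y/x
  d/dx[-10] = 0

Collecting, the y'-free part is the partial derivative in x and the y' coefficient is the partial derivative in y:
  ∂F/∂x = 8 + y/x
  ∂F/∂y = ln(x)

so d/dx[F(x, y(x))] = ∂F/∂x + (∂F/∂y)·y' = 0. Rearranging,
  dy/dx = -(∂F/∂x)/(∂F/∂y) = -(8 + y/x)/(ln(x))
        = -((8x + y)/x)/(ln(x)) = (-8x - y)/(x·ln(x))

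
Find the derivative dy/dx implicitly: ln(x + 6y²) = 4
Take d/dx of both sides. Since y is implicitly a function of x, the chain rule attaches a y' = dy/dx factor whenever we differentiate through y.

Set F(x, y) = (left side) − (right side), so the curve is F = 0. Differentiating each term of F:
  d/dx[ln(x + 6y^2)] = (12y·y' + 1)/(x + 6y^2)
  d/dx[-4] = 0

Collecting, the y'-free part is the partial derivative in x and the y' coefficient is the partial derivative in y:
  ∂F/∂x = 1/(x + 6y^2)
  ∂F/∂y = 12y/(x + 6y^2)

so d/dx[F(x, y(x))] = ∂F/∂x + (∂F/∂y)·y' = 0. Rearranging,
  dy/dx = -(∂F/∂x)/(∂F/∂y) = -(1/(x + 6y^2))/(12y/(x + 6y^2)) = -1/(12y)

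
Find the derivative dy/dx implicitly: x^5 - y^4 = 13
Differentiate the relation implicitly: treat y = y(x) and apply the chain rule, so every y-derivative picks up a y' = dy/dx factor.

With everything moved to the left-hand side, differentiate term by term:
  d/dx[x^5] = 5x^4
  d/dx[-y^4] = -4y^3·y'
  d/dx[-13] = 0

Separating the contributions that come from x directly and those that come through y:
  without y':      5x^4
  multiplying y':  -4y^3

so (5x^4) + (-4y^3)·y' = 0, and therefore
  dy/dx = -(5x^4)/(-4y^3) = 5x^4/(4y^3)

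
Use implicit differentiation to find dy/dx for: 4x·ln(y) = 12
Take d/dx of both sides. Since y is implicitly a function of x, the chain rule attaches a y' = dy/dx factor whenever we differentiate through y.

Set F(x, y) = (left side) − (right side), so the curve is F = 0. Differentiating each term of F:
  d/dx[4x·ln(y)] = 4x·y'/y + 4ln(y)
  d/dx[-12] = 0

Collecting, the y'-free part is the partial derivative in x and the y' coefficient is the partial derivative in y:
  ∂F/∂x = 4ln(y)
  ∂F/∂y = 4x/y

so d/dx[F(x, y(x))] = ∂F/∂x + (∂F/∂y)·y' = 0. Rearranging,
  dy/dx = -(∂F/∂x)/(∂F/∂y) = -(4ln(y))/(4x/y) = -y·ln(y)/x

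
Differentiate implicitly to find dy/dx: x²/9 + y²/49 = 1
Apply d/dx to both sides, remembering that y depends on x. Each occurrence of y therefore brings in a y' = dy/dx via the chain rule.

With F(x, y) equal to the left-hand side minus the right, differentiate F term by term:
  d/dx[x^2/9] = 2x/9
  d/dx[y^2/49] = 2y·y'/49
  d/dx[-1] = 0
Adding these up, d/dx[F] = 0 becomes
  (2x/9) + (2y/49)·y' = 0,
so isolating y',
  dy/dx = -(2x/9)/(2y/49) = -49x/(9y)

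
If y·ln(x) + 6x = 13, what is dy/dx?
Differentiate both sides with respect to x, treating y as y(x). By the chain rule, any term containing y contributes a factor of y' = dy/dx when we differentiate it.

Move every term to one side and write the relation as F(x, y) = 0. Term by term,
  d/dx[6x] = 6
  d/dx[y·ln(x)] = y'·ln(x) + y/x
  d/dx[-13] = 0

The pieces without y' make up ∂F/∂x and the coefficient of y' is ∂F/∂y:
  ∂F/∂x = 6 + y/x,
  ∂F/∂y = ln(x).

Since d/dx[F] = ∂F/∂x + (∂F/∂y)·y' = 0, solve for y':
  (∂F/∂y)·y' = -∂F/∂x
  dy/dx = -(∂F/∂x)/(∂F/∂y) = -(6 + y/x)/(ln(x))
        = -((6x + y)/x)/(ln(x)) = (-6x - y)/(x·ln(x))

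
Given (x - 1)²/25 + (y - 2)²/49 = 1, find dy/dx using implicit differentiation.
Apply d/dx to both sides, remembering that y depends on x. Each occurrence of y therefore brings in a y' = dy/dx via the chain rule.

With F(x, y) equal to the left-hand side minus the right, differentiate F term by term:
  d/dx[(x - 1)^2/25] = 2x/25 - 2/25
  d/dx[(y - 2)^2/49] = 2·y'(y - 2)/49
  d/dx[-1] = 0
Adding these up, d/dx[F] = 0 becomes
  (2x/25 - 2/25) + (2y/49 - 4/49)·y' = 0,
so isolating y',
  dy/dx = -(2x/25 - 2/25)/(2y/49 - 4/49)
        = -(2(x - 1)/25)/(2(y - 2)/49) = 49(1 - x)/(25(y - 2))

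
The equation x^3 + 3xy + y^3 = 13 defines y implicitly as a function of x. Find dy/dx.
Apply d/dx to both sides, remembering that y depends on x. Each occurrence of y therefore brings in a y' = dy/dx via the chain rule.

With F(x, y) equal to the left-hand side minus the right, differentiate F term by term:
  d/dx[x^3] = 3x^2
  d/dx[3xy] = 3x·y' + 3y
  d/dx[y^3] = 3y^2·y'
  d/dx[-13] = 0
Adding these up, d/dx[F] = 0 becomes
  (3x^2 + 3y) + (3x + 3y^2)·y' = 0,
so isolating y',
  dy/dx = -(3x^2 + 3y)/(3x + 3y^2) = (-x^2 - y)/(x + y^2)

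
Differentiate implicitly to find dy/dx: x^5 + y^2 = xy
Differentiate the relation implicitly: treat y = y(x) and apply the chain rule, so every y-derivative picks up a y' = dy/dx factor.

With everything moved to the left-hand side, differentiate term by term:
  d/dx[x^5] = 5x^4
  d/dx[-xy] = -x·y' - y
  d/dx[y^2] = 2y·y'

Separating the contributions that come from x directly and those that come through y:
  without y':      5x^4 - y
  multiplying y':  -x + 2y

so (5x^4 - y) + (-x + 2y)·y' = 0, and therefore
  dy/dx = -(5x^4 - y)/(-x + 2y) = (5x^4 - y)/(x - 2y)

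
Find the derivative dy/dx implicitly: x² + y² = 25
Take d/dx of both sides. Since y is implicitly a function of x, the chain rule attaches a y' = dy/dx factor whenever we differentiate through y.

Set F(x, y) = (left side) − (right side), so the curve is F = 0. Differentiating each term of F:
  d/dx[x^2] = 2x
  d/dx[y^2] = 2y·y'
  d/dx[-25] = 0

Collecting, the y'-free part is the partial derivative in x and the y' coefficient is the partial derivative in y:
  ∂F/∂x = 2x
  ∂F/∂y = 2y

so d/dx[F(x, y(x))] = ∂F/∂x + (∂F/∂y)·y' = 0. Rearranging,
  dy/dx = -(∂F/∂x)/(∂F/∂y) = -(2x)/(2y) = -x/y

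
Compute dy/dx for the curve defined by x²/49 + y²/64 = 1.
Take d/dx of both sides. Since y is implicitly a function of x, the chain rule attaches a y' = dy/dx factor whenever we differentiate through y.

Set F(x, y) = (left side) − (right side), so the curve is F = 0. Differentiating each term of F:
  d/dx[x^2/49] = 2x/49
  d/dx[y^2/64] = y·y'/32
  d/dx[-1] = 0

Collecting, the y'-free part is the partial derivative in x and the y' coefficient is the partial derivative in y:
  ∂F/∂x = 2x/49
  ∂F/∂y = y/32

so d/dx[F(x, y(x))] = ∂F/∂x + (∂F/∂y)·y' = 0. Rearranging,
  dy/dx = -(∂F/∂x)/(∂F/∂y) = -(2x/49)/(y/32) = -64x/(49y)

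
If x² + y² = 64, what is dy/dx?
Take d/dx of both sides. Since y is implicitly a function of x, the chain rule attaches a y' = dy/dx factor whenever we differentiate through y.

Set F(x, y) = (left side) − (right side), so the curve is F = 0. Differentiating each term of F:
  d/dx[x^2] = 2x
  d/dx[y^2] = 2y·y'
  d/dx[-64] = 0

Collecting, the y'-free part is the partial derivative in x and the y' coefficient is the partial derivative in y:
  ∂F/∂x = 2x
  ∂F/∂y = 2y

so d/dx[F(x, y(x))] = ∂F/∂x + (∂F/∂y)·y' = 0. Rearranging,
  dy/dx = -(∂F/∂x)/(∂F/∂y) = -(2x)/(2y) = -x/y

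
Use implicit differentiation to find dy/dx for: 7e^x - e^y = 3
Take d/dx of both sides. Since y is implicitly a function of x, the chain rule attaches a y' = dy/dx factor whenever we differentiate through y.

Set F(x, y) = (left side) − (right side), so the curve is F = 0. Differentiating each term of F:
  d/dx[7e^(x)] = 7e^(x)
  d/dx[-e^(y)] = -y'·e^(y)
  d/dx[-3] = 0

Collecting, the y'-free part is the partial derivative in x and the y' coefficient is the partial derivative in y:
  ∂F/∂x = 7e^(x)
  ∂F/∂y = -e^(y)

so d/dx[F(x, y(x))] = ∂F/∂x + (∂F/∂y)·y' = 0. Rearranging,
  dy/dx = -(∂F/∂x)/(∂F/∂y) = -(7e^(x))/(-e^(y)) = 7e^(x - y)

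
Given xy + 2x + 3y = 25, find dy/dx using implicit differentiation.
Take d/dx of both sides. Since y is implicitly a function of x, the chain rule attaches a y' = dy/dx factor whenever we differentiate through y.

Set F(x, y) = (left side) − (right side), so the curve is F = 0. Differentiating each term of F:
  d/dx[xy] = x·y' + y
  d/dx[2x] = 2
  d/dx[3y] = 3·y'
  d/dx[-25] = 0

Collecting, the y'-free part is the partial derivative in x and the y' coefficient is the partial derivative in y:
  ∂F/∂x = y + 2
  ∂F/∂y = x + 3

so d/dx[F(x, y(x))] = ∂F/∂x + (∂F/∂y)·y' = 0. Rearranging,
  dy/dx = -(∂F/∂x)/(∂F/∂y) = -(y + 2)/(x + 3) = (-y - 2)/(x + 3)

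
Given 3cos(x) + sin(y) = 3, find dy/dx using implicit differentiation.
Take d/dx of both sides. Since y is implicitly a function of x, the chain rule attaches a y' = dy/dx factor whenever we differentiate through y.

Set F(x, y) = (left side) − (right side), so the curve is F = 0. Differentiating each term of F:
  d/dx[sin(y)] = y'·cos(y)
  d/dx[3cos(x)] = -3sin(x)
  d/dx[-3] = 0

Collecting, the y'-free part is the partial derivative in x and the y' coefficient is the partial derivative in y:
  ∂F/∂x = -3sin(x)
  ∂F/∂y = cos(y)

so d/dx[F(x, y(x))] = ∂F/∂x + (∂F/∂y)·y' = 0. Rearranging,
  dy/dx = -(∂F/∂x)/(∂F/∂y) = -(-3sin(x))/(cos(y)) = 3sin(x)/cos(y)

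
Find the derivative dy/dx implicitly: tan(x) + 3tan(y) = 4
Take d/dx of both sides. Since y is implicitly a function of x, the chain rule attaches a y' = dy/dx factor whenever we differentiate through y.

Set F(x, y) = (left side) − (right side), so the curve is F = 0. Differentiating each term of F:
  d/dx[tan(x)] = tan(x)^2 + 1
  d/dx[3tan(y)] = 3·y'(tan(y)^2 + 1)
  d/dx[-4] = 0

Collecting, the y'-free part is the partial derivative in x and the y' coefficient is the partial derivative in y:
  ∂F/∂x = tan(x)^2 + 1
  ∂F/∂y = 3tan(y)^2 + 3

so d/dx[F(x, y(x))] = ∂F/∂x + (∂F/∂y)·y' = 0. Rearranging,
  dy/dx = -(∂F/∂x)/(∂F/∂y) = -(tan(x)^2 + 1)/(3tan(y)^2 + 3) = -cos(y)^2/(3cos(x)^2)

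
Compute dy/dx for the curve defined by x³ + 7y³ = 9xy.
Differentiate both sides with respect to x, treating y as y(x). By the chain rule, any term containing y contributes a factor of y' = dy/dx when we differentiate it.

Move every term to one side and write the relation as F(x, y) = 0. Term by term,
  d/dx[x^3] = 3x^2
  d/dx[-9xy] = -9x·y' - 9y
  d/dx[7y^3] = 21y^2·y'

The pieces without y' make up ∂F/∂x and the coefficient of y' is ∂F/∂y:
  ∂F/∂x = 3x^2 - 9y,
  ∂F/∂y = -9x + 21y^2.

Since d/dx[F] = ∂F/∂x + (∂F/∂y)·y' = 0, solve for y':
  (∂F/∂y)·y' = -∂F/∂x
  dy/dx = -(∂F/∂x)/(∂F/∂y) = -(3x^2 - 9y)/(-9x + 21y^2) = (x^2 - 3y)/(3x - 7y^2)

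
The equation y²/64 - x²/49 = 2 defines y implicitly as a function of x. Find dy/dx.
Differentiate the relation implicitly: treat y = y(x) and apply the chain rule, so every y-derivative picks up a y' = dy/dx factor.

With everything moved to the left-hand side, differentiate term by term:
  d/dx[-x^2/49] = -2x/49
  d/dx[y^2/64] = y·y'/32
  d/dx[-2] = 0

Separating the contributions that come from x directly and those that come through y:
  without y':      -2x/49
  multiplying y':  y/32

so (-2x/49) + (y/32)·y' = 0, and therefore
  dy/dx = -(-2x/49)/(y/32) = 64x/(49y)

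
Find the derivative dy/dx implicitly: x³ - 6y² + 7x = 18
Differentiate the relation implicitly: treat y = y(x) and apply the chain rule, so every y-derivative picks up a y' = dy/dx factor.

With everything moved to the left-hand side, differentiate term by term:
  d/dx[x^3] = 3x^2
  d/dx[7x] = 7
  d/dx[-6y^2] = -12y·y'
  d/dx[-18] = 0

Separating the contributions that come from x directly and those that come through y:
  without y':      3x^2 + 7
  multiplying y':  -12y

so (3x^2 + 7) + (-12y)·y' = 0, and therefore
  dy/dx = -(3x^2 + 7)/(-12y) = (3x^2 + 7)/(12y)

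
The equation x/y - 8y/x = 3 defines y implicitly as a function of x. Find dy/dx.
Apply d/dx to both sides, remembering that y depends on x. Each occurrence of y therefore brings in a y' = dy/dx via the chain rule.

With F(x, y) equal to the left-hand side minus the right, differentiate F term by term:
  d/dx[x/y] = -x·y'/y^2 + 1/y
  d/dx[-8y/x] = -8·y'/x + 8y/x^2
  d/dx[-3] = 0
Adding these up, d/dx[F] = 0 becomes
  (1/y + 8y/x^2) + (-x/y^2 - 8/x)·y' = 0,
so isolating y',
  dy/dx = -(1/y + 8y/x^2)/(-x/y^2 - 8/x)
        = -((x^2 + 8y^2)/(x^2y))/(-(x^2 + 8y^2)/(xy^2)) = y/x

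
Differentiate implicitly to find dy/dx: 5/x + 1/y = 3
Differentiate the relation implicitly: treat y = y(x) and apply the chain rule, so every y-derivative picks up a y' = dy/dx factor.

With everything moved to the left-hand side, differentiate term by term:
  d/dx[1/y] = -y'/y^2
  d/dx[5/x] = -5/x^2
  d/dx[-3] = 0

Separating the contributions that come from x directly and those that come through y:
  without y':      -5/x^2
  multiplying y':  -1/y^2

so (-5/x^2) + (-1/y^2)·y' = 0, and therefore
  dy/dx = -(-5/x^2)/(-1/y^2) = -5y^2/x^2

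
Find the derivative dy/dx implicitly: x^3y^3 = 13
Differentiate the relation implicitly: treat y = y(x) and apply the chain rule, so every y-derivative picks up a y' = dy/dx factor.

With everything moved to the left-hand side, differentiate term by term:
  d/dx[x^3y^3] = 3x^3y^2·y' + 3x^2y^3
  d/dx[-13] = 0

Separating the contributions that come from x directly and those that come through y:
  without y':      3x^2y^3
  multiplying y':  3x^3y^2

so (3x^2y^3) + (3x^3y^2)·y' = 0, and therefore
  dy/dx = -(3x^2y^3)/(3x^3y^2) = -y/x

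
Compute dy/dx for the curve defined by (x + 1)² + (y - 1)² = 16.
Apply d/dx to both sides, remembering that y depends on x. Each occurrence of y therefore brings in a y' = dy/dx via the chain rule.

With F(x, y) equal to the left-hand side minus the right, differentiate F term by term:
  d/dx[(x + 1)^2] = 2x + 2
  d/dx[(y - 1)^2] = 2·y'(y - 1)
  d/dx[-16] = 0
Adding these up, d/dx[F] = 0 becomes
  (2x + 2) + (2y - 2)·y' = 0,
so isolating y',
  dy/dx = -(2x + 2)/(2y - 2) = (-x - 1)/(y - 1)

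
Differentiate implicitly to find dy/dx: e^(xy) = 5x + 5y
Differentiate the relation implicitly: treat y = y(x) and apply the chain rule, so every y-derivative picks up a y' = dy/dx factor.

With everything moved to the left-hand side, differentiate term by term:
  d/dx[-5x] = -5
  d/dx[-5y] = -5·y'
  d/dx[e^(xy)] = (x·y' + y)·e^(xy)

Separating the contributions that come from x directly and those that come through y:
  without y':      y·e^(xy) - 5
  multiplying y':  x·e^(xy) - 5

so (y·e^(xy) - 5) + (x·e^(xy) - 5)·y' = 0, and therefore
  dy/dx = -(y·e^(xy) - 5)/(x·e^(xy) - 5) = (-y·e^(xy) + 5)/(x·e^(xy) - 5)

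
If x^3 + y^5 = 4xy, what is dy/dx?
Differentiate the relation implicitly: treat y = y(x) and apply the chain rule, so every y-derivative picks up a y' = dy/dx factor.

With everything moved to the left-hand side, differentiate term by term:
  d/dx[x^3] = 3x^2
  d/dx[-4xy] = -4x·y' - 4y
  d/dx[y^5] = 5y^4·y'

Separating the contributions that come from x directly and those that come through y:
  without y':      3x^2 - 4y
  multiplying y':  -4x + 5y^4

so (3x^2 - 4y) + (-4x + 5y^4)·y' = 0, and therefore
  dy/dx = -(3x^2 - 4y)/(-4x + 5y^4) = (3x^2 - 4y)/(4x - 5y^4)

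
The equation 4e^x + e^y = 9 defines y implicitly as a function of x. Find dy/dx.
Apply d/dx to both sides, remembering that y depends on x. Each occurrence of y therefore brings in a y' = dy/dx via the chain rule.

With F(x, y) equal to the left-hand side minus the right, differentiate F term by term:
  d/dx[4e^(x)] = 4e^(x)
  d/dx[e^(y)] = y'·e^(y)
  d/dx[-9] = 0
Adding these up, d/dx[F] = 0 becomes
  (4e^(x)) + (e^(y))·y' = 0,
so isolating y',
  dy/dx = -(4e^(x))/(e^(y)) = -4e^(x - y)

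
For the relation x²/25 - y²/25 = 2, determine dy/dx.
Differentiate the relation implicitly: treat y = y(x) and apply the chain rule, so every y-derivative picks up a y' = dy/dx factor.

With everything moved to the left-hand side, differentiate term by term:
  d/dx[x^2/25] = 2x/25
  d/dx[-y^2/25] = -2y·y'/25
  d/dx[-2] = 0

Separating the contributions that come from x directly and those that come through y:
  without y':      2x/25
  multiplying y':  -2y/25

so (2x/25) + (-2y/25)·y' = 0, and therefore
  dy/dx = -(2x/25)/(-2y/25) = x/y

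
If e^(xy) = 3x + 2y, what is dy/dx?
Apply d/dx to both sides, remembering that y depends on x. Each occurrence of y therefore brings in a y' = dy/dx via the chain rule.

With F(x, y) equal to the left-hand side minus the right, differentiate F term by term:
  d/dx[-3x] = -3
  d/dx[-2y] = -2·y'
  d/dx[e^(xy)] = (x·y' + y)·e^(xy)
Adding these up, d/dx[F] = 0 becomes
  (y·e^(xy) - 3) + (x·e^(xy) - 2)·y' = 0,
so isolating y',
  dy/dx = -(y·e^(xy) - 3)/(x·e^(xy) - 2) = (-y·e^(xy) + 3)/(x·e^(xy) - 2)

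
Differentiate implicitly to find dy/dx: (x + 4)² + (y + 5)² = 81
Apply d/dx to both sides, remembering that y depends on x. Each occurrence of y therefore brings in a y' = dy/dx via the chain rule.

With F(x, y) equal to the left-hand side minus the right, differentiate F term by term:
  d/dx[(x + 4)^2] = 2x + 8
  d/dx[(y + 5)^2] = 2·y'(y + 5)
  d/dx[-81] = 0
Adding these up, d/dx[F] = 0 becomes
  (2x + 8) + (2y + 10)·y' = 0,
so isolating y',
  dy/dx = -(2x + 8)/(2y + 10) = (-x - 4)/(y + 5)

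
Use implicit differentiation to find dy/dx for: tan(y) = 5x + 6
Differentiate both sides with respect to x, treating y as y(x). By the chain rule, any term containing y contributes a factor of y' = dy/dx when we differentiate it.

Move every term to one side and write the relation as F(x, y) = 0. Term by term,
  d/dx[-5x] = -5
  d/dx[tan(y)] = y'(tan(y)^2 + 1)
  d/dx[-6] = 0

The pieces without y' make up ∂F/∂x and the coefficient of y' is ∂F/∂y:
  ∂F/∂x = -5,
  ∂F/∂y = tan(y)^2 + 1.

Since d/dx[F] = ∂F/∂x + (∂F/∂y)·y' = 0, solve for y':
  (∂F/∂y)·y' = -∂F/∂x
  dy/dx = -(∂F/∂x)/(∂F/∂y) = -(-5)/(tan(y)^2 + 1) = 5cos(y)^2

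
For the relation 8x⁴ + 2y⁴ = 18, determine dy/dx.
Differentiate the relation implicitly: treat y = y(x) and apply the chain rule, so every y-derivative picks up a y' = dy/dx factor.

With everything moved to the left-hand side, differentiate term by term:
  d/dx[8x^4] = 32x^3
  d/dx[2y^4] = 8y^3·y'
  d/dx[-18] = 0

Separating the contributions that come from x directly and those that come through y:
  without y':      32x^3
  multiplying y':  8y^3

so (32x^3) + (8y^3)·y' = 0, and therefore
  dy/dx = -(32x^3)/(8y^3) = -4x^3/y^3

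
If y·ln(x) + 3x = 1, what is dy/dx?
Differentiate both sides with respect to x, treating y as y(x). By the chain rule, any term containing y contributes a factor of y' = dy/dx when we differentiate it.

Move every term to one side and write the relation as F(x, y) = 0. Term by term,
  d/dx[3x] = 3
  d/dx[y·ln(x)] = y'·ln(x) + y/x
  d/dx[-1] = 0

The pieces without y' make up ∂F/∂x and the coefficient of y' is ∂F/∂y:
  ∂F/∂x = 3 + y/x,
  ∂F/∂y = ln(x).

Since d/dx[F] = ∂F/∂x + (∂F/∂y)·y' = 0, solve for y':
  (∂F/∂y)·y' = -∂F/∂x
  dy/dx = -(∂F/∂x)/(∂F/∂y) = -(3 + y/x)/(ln(x))
        = -((3x + y)/x)/(ln(x)) = (-3x - y)/(x·ln(x))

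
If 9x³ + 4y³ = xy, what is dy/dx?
Differentiate the relation implicitly: treat y = y(x) and apply the chain rule, so every y-derivative picks up a y' = dy/dx factor.

With everything moved to the left-hand side, differentiate term by term:
  d/dx[9x^3] = 27x^2
  d/dx[-xy] = -x·y' - y
  d/dx[4y^3] = 12y^2·y'

Separating the contributions that come from x directly and those that come through y:
  without y':      27x^2 - y
  multiplying y':  -x + 12y^2

so (27x^2 - y) + (-x + 12y^2)·y' = 0, and therefore
  dy/dx = -(27x^2 - y)/(-x + 12y^2) = (27x^2 - y)/(x - 12y^2)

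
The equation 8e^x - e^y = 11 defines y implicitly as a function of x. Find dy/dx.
Take d/dx of both sides. Since y is implicitly a function of x, the chain rule attaches a y' = dy/dx factor whenever we differentiate through y.

Set F(x, y) = (left side) − (right side), so the curve is F = 0. Differentiating each term of F:
  d/dx[8e^(x)] = 8e^(x)
  d/dx[-e^(y)] = -y'·e^(y)
  d/dx[-11] = 0

Collecting, the y'-free part is the partial derivative in x and the y' coefficient is the partial derivative in y:
  ∂F/∂x = 8e^(x)
  ∂F/∂y = -e^(y)

so d/dx[F(x, y(x))] = ∂F/∂x + (∂F/∂y)·y' = 0. Rearranging,
  dy/dx = -(∂F/∂x)/(∂F/∂y) = -(8e^(x))/(-e^(y)) = 8e^(x - y)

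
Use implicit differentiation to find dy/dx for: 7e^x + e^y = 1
Differentiate both sides with respect to x, treating y as y(x). By the chain rule, any term containing y contributes a factor of y' = dy/dx when we differentiate it.

Move every term to one side and write the relation as F(x, y) = 0. Term by term,
  d/dx[7e^(x)] = 7e^(x)
  d/dx[e^(y)] = y'·e^(y)
  d/dx[-1] = 0

The pieces without y' make up ∂F/∂x and the coefficient of y' is ∂F/∂y:
  ∂F/∂x = 7e^(x),
  ∂F/∂y = e^(y).

Since d/dx[F] = ∂F/∂x + (∂F/∂y)·y' = 0, solve for y':
  (∂F/∂y)·y' = -∂F/∂x
  dy/dx = -(∂F/∂x)/(∂F/∂y) = -(7e^(x))/(e^(y)) = -7e^(x - y)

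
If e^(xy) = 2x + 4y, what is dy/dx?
Differentiate both sides with respect to x, treating y as y(x). By the chain rule, any term containing y contributes a factor of y' = dy/dx when we differentiate it.

Move every term to one side and write the relation as F(x, y) = 0. Term by term,
  d/dx[-2x] = -2
  d/dx[-4y] = -4·y'
  d/dx[e^(xy)] = (x·y' + y)·e^(xy)

The pieces without y' make up ∂F/∂x and the coefficient of y' is ∂F/∂y:
  ∂F/∂x = y·e^(xy) - 2,
  ∂F/∂y = x·e^(xy) - 4.

Since d/dx[F] = ∂F/∂x + (∂F/∂y)·y' = 0, solve for y':
  (∂F/∂y)·y' = -∂F/∂x
  dy/dx = -(∂F/∂x)/(∂F/∂y) = -(y·e^(xy) - 2)/(x·e^(xy) - 4) = (-y·e^(xy) + 2)/(x·e^(xy) - 4)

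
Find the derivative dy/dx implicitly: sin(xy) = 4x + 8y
Differentiate the relation implicitly: treat y = y(x) and apply the chain rule, so every y-derivative picks up a y' = dy/dx factor.

With everything moved to the left-hand side, differentiate term by term:
  d/dx[-4x] = -4
  d/dx[-8y] = -8·y'
  d/dx[sin(xy)] = (x·y' + y)·cos(xy)

Separating the contributions that come from x directly and those that come through y:
  without y':      y·cos(xy) - 4
  multiplying y':  x·cos(xy) - 8

so (y·cos(xy) - 4) + (x·cos(xy) - 8)·y' = 0, and therefore
  dy/dx = -(y·cos(xy) - 4)/(x·cos(xy) - 8) = (-y·cos(xy) + 4)/(x·cos(xy) - 8)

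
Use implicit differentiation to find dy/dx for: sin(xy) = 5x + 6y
Differentiate both sides with respect to x, treating y as y(x). By the chain rule, any term containing y contributes a factor of y' = dy/dx when we differentiate it.

Move every term to one side and write the relation as F(x, y) = 0. Term by term,
  d/dx[-5x] = -5
  d/dx[-6y] = -6·y'
  d/dx[sin(xy)] = (x·y' + y)·cos(xy)

The pieces without y' make up ∂F/∂x and the coefficient of y' is ∂F/∂y:
  ∂F/∂x = y·cos(xy) - 5,
  ∂F/∂y = x·cos(xy) - 6.

Since d/dx[F] = ∂F/∂x + (∂F/∂y)·y' = 0, solve for y':
  (∂F/∂y)·y' = -∂F/∂x
  dy/dx = -(∂F/∂x)/(∂F/∂y) = -(y·cos(xy) - 5)/(x·cos(xy) - 6) = (-y·cos(xy) + 5)/(x·cos(xy) - 6)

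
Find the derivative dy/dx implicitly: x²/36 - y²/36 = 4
Differentiate both sides with respect to x, treating y as y(x). By the chain rule, any term containing y contributes a factor of y' = dy/dx when we differentiate it.

Move every term to one side and write the relation as F(x, y) = 0. Term by term,
  d/dx[x^2/36] = x/18
  d/dx[-y^2/36] = -y·y'/18
  d/dx[-4] = 0

The pieces without y' make up ∂F/∂x and the coefficient of y' is ∂F/∂y:
  ∂F/∂x = x/18,
  ∂F/∂y = -y/18.

Since d/dx[F] = ∂F/∂x + (∂F/∂y)·y' = 0, solve for y':
  (∂F/∂y)·y' = -∂F/∂x
  dy/dx = -(∂F/∂x)/(∂F/∂y) = -(x/18)/(-y/18) = x/y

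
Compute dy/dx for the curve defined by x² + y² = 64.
Differentiate both sides with respect to x, treating y as y(x). By the chain rule, any term containing y contributes a factor of y' = dy/dx when we differentiate it.

Move every term to one side and write the relation as F(x, y) = 0. Term by term,
  d/dx[x^2] = 2x
  d/dx[y^2] = 2y·y'
  d/dx[-64] = 0

The pieces without y' make up ∂F/∂x and the coefficient of y' is ∂F/∂y:
  ∂F/∂x = 2x,
  ∂F/∂y = 2y.

Since d/dx[F] = ∂F/∂x + (∂F/∂y)·y' = 0, solve for y':
  (∂F/∂y)·y' = -∂F/∂x
  dy/dx = -(∂F/∂x)/(∂F/∂y) = -(2x)/(2y) = -x/y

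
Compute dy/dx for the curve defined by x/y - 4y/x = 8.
Differentiate both sides with respect to x, treating y as y(x). By the chain rule, any term containing y contributes a factor of y' = dy/dx when we differentiate it.

Move every term to one side and write the relation as F(x, y) = 0. Term by term,
  d/dx[x/y] = -x·y'/y^2 + 1/y
  d/dx[-4y/x] = -4·y'/x + 4y/x^2
  d/dx[-8] = 0

The pieces without y' make up ∂F/∂x and the coefficient of y' is ∂F/∂y:
  ∂F/∂x = 1/y + 4y/x^2,
  ∂F/∂y = -x/y^2 - 4/x.

Since d/dx[F] = ∂F/∂x + (∂F/∂y)·y' = 0, solve for y':
  (∂F/∂y)·y' = -∂F/∂x
  dy/dx = -(∂F/∂x)/(∂F/∂y) = -(1/y + 4y/x^2)/(-x/y^2 - 4/x)
        = -((x^2 + 4y^2)/(x^2y))/(-(x^2 + 4y^2)/(xy^2)) = y/x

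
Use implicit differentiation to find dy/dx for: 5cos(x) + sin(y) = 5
Differentiate the relation implicitly: treat y = y(x) and apply the chain rule, so every y-derivative picks up a y' = dy/dx factor.

With everything moved to the left-hand side, differentiate term by term:
  d/dx[sin(y)] = y'·cos(y)
  d/dx[5cos(x)] = -5sin(x)
  d/dx[-5] = 0

Separating the contributions that come from x directly and those that come through y:
  without y':      -5sin(x)
  multiplying y':  cos(y)

so (-5sin(x)) + (cos(y))·y' = 0, and therefore
  dy/dx = -(-5sin(x))/(cos(y)) = 5sin(x)/cos(y)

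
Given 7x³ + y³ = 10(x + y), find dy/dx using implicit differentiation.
Differentiate the relation implicitly: treat y = y(x) and apply the chain rule, so every y-derivative picks up a y' = dy/dx factor.

With everything moved to the left-hand side, differentiate term by term:
  d/dx[7x^3] = 21x^2
  d/dx[-10x] = -10
  d/dx[y^3] = 3y^2·y'
  d/dx[-10y] = -10·y'

Separating the contributions that come from x directly and those that come through y:
  without y':      21x^2 - 10
  multiplying y':  3y^2 - 10

so (21x^2 - 10) + (3y^2 - 10)·y' = 0, and therefore
  dy/dx = -(21x^2 - 10)/(3y^2 - 10) = (10 - 21x^2)/(3y^2 - 10)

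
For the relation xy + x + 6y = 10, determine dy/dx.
Take d/dx of both sides. Since y is implicitly a function of x, the chain rule attaches a y' = dy/dx factor whenever we differentiate through y.

Set F(x, y) = (left side) − (right side), so the curve is F = 0. Differentiating each term of F:
  d/dx[xy] = x·y' + y
  d/dx[x] = 1
  d/dx[6y] = 6·y'
  d/dx[-10] = 0

Collecting, the y'-free part is the partial derivative in x and the y' coefficient is the partial derivative in y:
  ∂F/∂x = y + 1
  ∂F/∂y = x + 6

so d/dx[F(x, y(x))] = ∂F/∂x + (∂F/∂y)·y' = 0. Rearranging,
  dy/dx = -(∂F/∂x)/(∂F/∂y) = -(y + 1)/(x + 6) = (-y - 1)/(x + 6)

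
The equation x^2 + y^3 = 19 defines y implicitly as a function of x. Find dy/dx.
Take d/dx of both sides. Since y is implicitly a function of x, the chain rule attaches a y' = dy/dx factor whenever we differentiate through y.

Set F(x, y) = (left side) − (right side), so the curve is F = 0. Differentiating each term of F:
  d/dx[x^2] = 2x
  d/dx[y^3] = 3y^2·y'
  d/dx[-19] = 0

Collecting, the y'-free part is the partial derivative in x and the y' coefficient is the partial derivative in y:
  ∂F/∂x = 2x
  ∂F/∂y = 3y^2

so d/dx[F(x, y(x))] = ∂F/∂x + (∂F/∂y)·y' = 0. Rearranging,
  dy/dx = -(∂F/∂x)/(∂F/∂y) = -(2x)/(3y^2) = -2x/(3y^2)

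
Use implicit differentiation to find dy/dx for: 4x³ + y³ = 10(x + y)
Differentiate both sides with respect to x, treating y as y(x). By the chain rule, any term containing y contributes a factor of y' = dy/dx when we differentiate it.

Move every term to one side and write the relation as F(x, y) = 0. Term by term,
  d/dx[4x^3] = 12x^2
  d/dx[-10x] = -10
  d/dx[y^3] = 3y^2·y'
  d/dx[-10y] = -10·y'

The pieces without y' make up ∂F/∂x and the coefficient of y' is ∂F/∂y:
  ∂F/∂x = 12x^2 - 10,
  ∂F/∂y = 3y^2 - 10.

Since d/dx[F] = ∂F/∂x + (∂F/∂y)·y' = 0, solve for y':
  (∂F/∂y)·y' = -∂F/∂x
  dy/dx = -(∂F/∂x)/(∂F/∂y) = -(12x^2 - 10)/(3y^2 - 10) = 2(5 - 6x^2)/(3y^2 - 10)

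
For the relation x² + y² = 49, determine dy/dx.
Take d/dx of both sides. Since y is implicitly a function of x, the chain rule attaches a y' = dy/dx factor whenever we differentiate through y.

Set F(x, y) = (left side) − (right side), so the curve is F = 0. Differentiating each term of F:
  d/dx[x^2] = 2x
  d/dx[y^2] = 2y·y'
  d/dx[-49] = 0

Collecting, the y'-free part is the partial derivative in x and the y' coefficient is the partial derivative in y:
  ∂F/∂x = 2x
  ∂F/∂y = 2y

so d/dx[F(x, y(x))] = ∂F/∂x + (∂F/∂y)·y' = 0. Rearranging,
  dy/dx = -(∂F/∂x)/(∂F/∂y) = -(2x)/(2y) = -x/y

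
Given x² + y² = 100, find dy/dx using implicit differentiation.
Apply d/dx to both sides, remembering that y depends on x. Each occurrence of y therefore brings in a y' = dy/dx via the chain rule.

With F(x, y) equal to the left-hand side minus the right, differentiate F term by term:
  d/dx[x^2] = 2x
  d/dx[y^2] = 2y·y'
  d/dx[-100] = 0
Adding these up, d/dx[F] = 0 becomes
  (2x) + (2y)·y' = 0,
so isolating y',
  dy/dx = -(2x)/(2y) = -x/y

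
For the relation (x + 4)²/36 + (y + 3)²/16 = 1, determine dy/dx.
Take d/dx of both sides. Since y is implicitly a function of x, the chain rule attaches a y' = dy/dx factor whenever we differentiate through y.

Set F(x, y) = (left side) − (right side), so the curve is F = 0. Differentiating each term of F:
  d/dx[(x + 4)^2/36] = x/18 + 2/9
  d/dx[(y + 3)^2/16] = y'(y + 3)/8
  d/dx[-1] = 0

Collecting, the y'-free part is the partial derivative in x and the y' coefficient is the partial derivative in y:
  ∂F/∂x = x/18 + 2/9
  ∂F/∂y = y/8 + 3/8

so d/dx[F(x, y(x))] = ∂F/∂x + (∂F/∂y)·y' = 0. Rearranging,
  dy/dx = -(∂F/∂x)/(∂F/∂y) = -(x/18 + 2/9)/(y/8 + 3/8)
        = -((x + 4)/18)/((y + 3)/8) = 4(-x - 4)/(9(y + 3))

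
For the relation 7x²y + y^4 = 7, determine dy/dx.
Differentiate the relation implicitly: treat y = y(x) and apply the chain rule, so every y-derivative picks up a y' = dy/dx factor.

With everything moved to the left-hand side, differentiate term by term:
  d/dx[7x^2y] = 7x^2·y' + 14xy
  d/dx[y^4] = 4y^3·y'
  d/dx[-7] = 0

Separating the contributions that come from x directly and those that come through y:
  without y':      14xy
  multiplying y':  7x^2 + 4y^3

so (14xy) + (7x^2 + 4y^3)·y' = 0, and therefore
  dy/dx = -(14xy)/(7x^2 + 4y^3) = -14xy/(7x^2 + 4y^3)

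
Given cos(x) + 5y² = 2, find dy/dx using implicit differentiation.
Differentiate both sides with respect to x, treating y as y(x). By the chain rule, any term containing y contributes a factor of y' = dy/dx when we differentiate it.

Move every term to one side and write the relation as F(x, y) = 0. Term by term,
  d/dx[5y^2] = 10y·y'
  d/dx[cos(x)] = -sin(x)
  d/dx[-2] = 0

The pieces without y' make up ∂F/∂x and the coefficient of y' is ∂F/∂y:
  ∂F/∂x = -sin(x),
  ∂F/∂y = 10y.

Since d/dx[F] = ∂F/∂x + (∂F/∂y)·y' = 0, solve for y':
  (∂F/∂y)·y' = -∂F/∂x
  dy/dx = -(∂F/∂x)/(∂F/∂y) = -(-sin(x))/(10y) = sin(x)/(10y)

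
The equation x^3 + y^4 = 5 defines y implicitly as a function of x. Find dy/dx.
Differentiate the relation implicitly: treat y = y(x) and apply the chain rule, so every y-derivative picks up a y' = dy/dx factor.

With everything moved to the left-hand side, differentiate term by term:
  d/dx[x^3] = 3x^2
  d/dx[y^4] = 4y^3·y'
  d/dx[-5] = 0

Separating the contributions that come from x directly and those that come through y:
  without y':      3x^2
  multiplying y':  4y^3

so (3x^2) + (4y^3)·y' = 0, and therefore
  dy/dx = -(3x^2)/(4y^3) = -3x^2/(4y^3)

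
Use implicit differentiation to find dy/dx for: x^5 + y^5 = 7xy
Differentiate both sides with respect to x, treating y as y(x). By the chain rule, any term containing y contributes a factor of y' = dy/dx when we differentiate it.

Move every term to one side and write the relation as F(x, y) = 0. Term by term,
  d/dx[x^5] = 5x^4
  d/dx[-7xy] = -7x·y' - 7y
  d/dx[y^5] = 5y^4·y'

The pieces without y' make up ∂F/∂x and the coefficient of y' is ∂F/∂y:
  ∂F/∂x = 5x^4 - 7y,
  ∂F/∂y = -7x + 5y^4.

Since d/dx[F] = ∂F/∂x + (∂F/∂y)·y' = 0, solve for y':
  (∂F/∂y)·y' = -∂F/∂x
  dy/dx = -(∂F/∂x)/(∂F/∂y) = -(5x^4 - 7y)/(-7x + 5y^4) = (5x^4 - 7y)/(7x - 5y^4)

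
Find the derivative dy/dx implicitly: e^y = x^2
Apply d/dx to both sides, remembering that y depends on x. Each occurrence of y therefore brings in a y' = dy/dx via the chain rule.

With F(x, y) equal to the left-hand side minus the right, differentiate F term by term:
  d/dx[-x^2] = -2x
  d/dx[e^(y)] = y'·e^(y)
Adding these up, d/dx[F] = 0 becomes
  (-2x) + (e^(y))·y' = 0,
so isolating y',
  dy/dx = -(-2x)/(e^(y)) = 2x·e^(-y)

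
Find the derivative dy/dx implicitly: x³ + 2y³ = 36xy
Take d/dx of both sides. Since y is implicitly a function of x, the chain rule attaches a y' = dy/dx factor whenever we differentiate through y.

Set F(x, y) = (left side) − (right side), so the curve is F = 0. Differentiating each term of F:
  d/dx[x^3] = 3x^2
  d/dx[-36xy] = -36x·y' - 36y
  d/dx[2y^3] = 6y^2·y'

Collecting, the y'-free part is the partial derivative in x and the y' coefficient is the partial derivative in y:
  ∂F/∂x = 3x^2 - 36y
  ∂F/∂y = -36x + 6y^2

so d/dx[F(x, y(x))] = ∂F/∂x + (∂F/∂y)·y' = 0. Rearranging,
  dy/dx = -(∂F/∂x)/(∂F/∂y) = -(3x^2 - 36y)/(-36x + 6y^2) = (x^2 - 12y)/(2(6x - y^2))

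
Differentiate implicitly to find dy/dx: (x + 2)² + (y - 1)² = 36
Apply d/dx to both sides, remembering that y depends on x. Each occurrence of y therefore brings in a y' = dy/dx via the chain rule.

With F(x, y) equal to the left-hand side minus the right, differentiate F term by term:
  d/dx[(x + 2)^2] = 2x + 4
  d/dx[(y - 1)^2] = 2·y'(y - 1)
  d/dx[-36] = 0
Adding these up, d/dx[F] = 0 becomes
  (2x + 4) + (2y - 2)·y' = 0,
so isolating y',
  dy/dx = -(2x + 4)/(2y - 2) = (-x - 2)/(y - 1)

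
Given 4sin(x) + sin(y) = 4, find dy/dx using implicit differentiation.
Differentiate both sides with respect to x, treating y as y(x). By the chain rule, any term containing y contributes a factor of y' = dy/dx when we differentiate it.

Move every term to one side and write the relation as F(x, y) = 0. Term by term,
  d/dx[4sin(x)] = 4cos(x)
  d/dx[sin(y)] = y'·cos(y)
  d/dx[-4] = 0

The pieces without y' make up ∂F/∂x and the coefficient of y' is ∂F/∂y:
  ∂F/∂x = 4cos(x),
  ∂F/∂y = cos(y).

Since d/dx[F] = ∂F/∂x + (∂F/∂y)·y' = 0, solve for y':
  (∂F/∂y)·y' = -∂F/∂x
  dy/dx = -(∂F/∂x)/(∂F/∂y) = -(4cos(x))/(cos(y)) = -4cos(x)/cos(y)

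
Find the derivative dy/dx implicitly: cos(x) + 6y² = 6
Take d/dx of both sides. Since y is implicitly a function of x, the chain rule attaches a y' = dy/dx factor whenever we differentiate through y.

Set F(x, y) = (left side) − (right side), so the curve is F = 0. Differentiating each term of F:
  d/dx[6y^2] = 12y·y'
  d/dx[cos(x)] = -sin(x)
  d/dx[-6] = 0

Collecting, the y'-free part is the partial derivative in x and the y' coefficient is the partial derivative in y:
  ∂F/∂x = -sin(x)
  ∂F/∂y = 12y

so d/dx[F(x, y(x))] = ∂F/∂x + (∂F/∂y)·y' = 0. Rearranging,
  dy/dx = -(∂F/∂x)/(∂F/∂y) = -(-sin(x))/(12y) = sin(x)/(12y)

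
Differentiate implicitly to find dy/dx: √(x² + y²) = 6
Apply d/dx to both sides, remembering that y depends on x. Each occurrence of y therefore brings in a y' = dy/dx via the chain rule.

With F(x, y) equal to the left-hand side minus the right, differentiate F term by term:
  d/dx[√(x^2 + y^2)] = (x + y·y')/√(x^2 + y^2)
  d/dx[-6] = 0
Adding these up, d/dx[F] = 0 becomes
  (x/√(x^2 + y^2)) + (y/√(x^2 + y^2))·y' = 0,
so isolating y',
  dy/dx = -(x/√(x^2 + y^2))/(y/√(x^2 + y^2)) = -x/y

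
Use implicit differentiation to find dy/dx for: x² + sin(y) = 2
Differentiate both sides with respect to x, treating y as y(x). By the chain rule, any term containing y contributes a factor of y' = dy/dx when we differentiate it.

Move every term to one side and write the relation as F(x, y) = 0. Term by term,
  d/dx[x^2] = 2x
  d/dx[sin(y)] = y'·cos(y)
  d/dx[-2] = 0

The pieces without y' make up ∂F/∂x and the coefficient of y' is ∂F/∂y:
  ∂F/∂x = 2x,
  ∂F/∂y = cos(y).

Since d/dx[F] = ∂F/∂x + (∂F/∂y)·y' = 0, solve for y':
  (∂F/∂y)·y' = -∂F/∂x
  dy/dx = -(∂F/∂x)/(∂F/∂y) = -(2x)/(cos(y)) = -2x/cos(y)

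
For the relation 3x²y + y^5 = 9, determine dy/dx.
Differentiate the relation implicitly: treat y = y(x) and apply the chain rule, so every y-derivative picks up a y' = dy/dx factor.

With everything moved to the left-hand side, differentiate term by term:
  d/dx[3x^2y] = 3x^2·y' + 6xy
  d/dx[y^5] = 5y^4·y'
  d/dx[-9] = 0

Separating the contributions that come from x directly and those that come through y:
  without y':      6xy
  multiplying y':  3x^2 + 5y^4

so (6xy) + (3x^2 + 5y^4)·y' = 0, and therefore
  dy/dx = -(6xy)/(3x^2 + 5y^4) = -6xy/(3x^2 + 5y^4)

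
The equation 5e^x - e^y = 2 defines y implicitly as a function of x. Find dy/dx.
Take d/dx of both sides. Since y is implicitly a function of x, the chain rule attaches a y' = dy/dx factor whenever we differentiate through y.

Set F(x, y) = (left side) − (right side), so the curve is F = 0. Differentiating each term of F:
  d/dx[5e^(x)] = 5e^(x)
  d/dx[-e^(y)] = -y'·e^(y)
  d/dx[-2] = 0

Collecting, the y'-free part is the partial derivative in x and the y' coefficient is the partial derivative in y:
  ∂F/∂x = 5e^(x)
  ∂F/∂y = -e^(y)

so d/dx[F(x, y(x))] = ∂F/∂x + (∂F/∂y)·y' = 0. Rearranging,
  dy/dx = -(∂F/∂x)/(∂F/∂y) = -(5e^(x))/(-e^(y)) = 5e^(x - y)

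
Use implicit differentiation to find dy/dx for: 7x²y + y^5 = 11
Apply d/dx to both sides, remembering that y depends on x. Each occurrence of y therefore brings in a y' = dy/dx via the chain rule.

With F(x, y) equal to the left-hand side minus the right, differentiate F term by term:
  d/dx[7x^2y] = 7x^2·y' + 14xy
  d/dx[y^5] = 5y^4·y'
  d/dx[-11] = 0
Adding these up, d/dx[F] = 0 becomes
  (14xy) + (7x^2 + 5y^4)·y' = 0,
so isolating y',
  dy/dx = -(14xy)/(7x^2 + 5y^4) = -14xy/(7x^2 + 5y^4)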